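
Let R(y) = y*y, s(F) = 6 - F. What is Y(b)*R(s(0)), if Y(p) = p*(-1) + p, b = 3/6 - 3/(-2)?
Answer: 0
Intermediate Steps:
b = 2 (b = 3*(⅙) - 3*(-½) = ½ + 3/2 = 2)
Y(p) = 0 (Y(p) = -p + p = 0)
R(y) = y²
Y(b)*R(s(0)) = 0*(6 - 1*0)² = 0*(6 + 0)² = 0*6² = 0*36 = 0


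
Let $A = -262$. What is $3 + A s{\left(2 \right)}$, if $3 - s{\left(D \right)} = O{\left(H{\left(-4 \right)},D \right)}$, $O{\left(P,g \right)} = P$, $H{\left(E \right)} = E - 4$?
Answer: $-2879$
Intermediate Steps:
$H{\left(E \right)} = -4 + E$
$s{\left(D \right)} = 11$ ($s{\left(D \right)} = 3 - \left(-4 - 4\right) = 3 - -8 = 3 + 8 = 11$)
$3 + A s{\left(2 \right)} = 3 - 2882 = -2879$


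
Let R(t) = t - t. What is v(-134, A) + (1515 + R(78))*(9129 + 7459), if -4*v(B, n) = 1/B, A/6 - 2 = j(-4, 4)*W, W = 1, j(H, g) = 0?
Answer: 13470119521/536 ≈ 2.5131e+7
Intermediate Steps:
R(t) = 0
A = 12 (A = 12 + 6*(0*1) = 12 + 6*0 = 12 + 0 = 12)
v(B, n) = -1/(4*B)
v(-134, A) + (1515 + R(78))*(9129 + 7459) = -¼/(-134) + (1515 + 0)*(9129 + 7459) = -¼*(-1/134) + 1515*16588 = 1/536 + 25130820 = 13470119521/536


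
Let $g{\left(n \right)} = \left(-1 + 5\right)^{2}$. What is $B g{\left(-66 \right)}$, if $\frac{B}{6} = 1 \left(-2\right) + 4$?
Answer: $192$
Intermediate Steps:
$g{\left(n \right)} = 16$ ($g{\left(n \right)} = 4^{2} = 16$)
$B = 12$ ($B = 6 \left(1 \left(-2\right) + 4\right) = 6 \left(-2 + 4\right) = 6 \cdot 2 = 12$)
$B g{\left(-66 \right)} = 12 \cdot 16 = 192$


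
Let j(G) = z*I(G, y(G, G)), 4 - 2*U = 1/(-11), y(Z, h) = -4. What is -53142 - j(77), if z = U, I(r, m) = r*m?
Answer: -52512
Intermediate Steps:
I(r, m) = m*r
U = 45/22 (U = 2 - ½/(-11) = 2 - ½*(-1/11) = 2 + 1/22 = 45/22 ≈ 2.0455)
z = 45/22 ≈ 2.0455
j(G) = -90*G/11 (j(G) = 45*(-4*G)/22 = -90*G/11)
-53142 - j(77) = -53142 - (-90)*77/11 = -53142 - 1*(-630) = -53142 + 630 = -52512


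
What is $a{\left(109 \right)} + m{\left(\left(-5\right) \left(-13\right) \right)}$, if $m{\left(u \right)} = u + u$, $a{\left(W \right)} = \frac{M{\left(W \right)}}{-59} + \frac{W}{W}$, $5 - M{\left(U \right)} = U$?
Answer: $\frac{7833}{59} \approx 132.76$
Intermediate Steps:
$M{\left(U \right)} = 5 - U$
$a{\left(W \right)} = \frac{54}{59} + \frac{W}{59}$ ($a{\left(W \right)} = \frac{5 - W}{-59} + \frac{W}{W} = \left(5 - W\right) \left(- \frac{1}{59}\right) + 1 = \left(- \frac{5}{59} + \frac{W}{59}\right) + 1 = \frac{54}{59} + \frac{W}{59}$)
$m{\left(u \right)} = 2 u$
$a{\left(109 \right)} + m{\left(\left(-5\right) \left(-13\right) \right)} = \left(\frac{54}{59} + \frac{1}{59} \cdot 109\right) + 2 \left(\left(-5\right) \left(-13\right)\right) = \left(\frac{54}{59} + \frac{109}{59}\right) + 2 \cdot 65 = \frac{163}{59} + 130 = \frac{7833}{59}$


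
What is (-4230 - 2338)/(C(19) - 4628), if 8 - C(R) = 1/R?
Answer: 124792/87781 ≈ 1.4216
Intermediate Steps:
C(R) = 8 - 1/R
(-4230 - 2338)/(C(19) - 4628) = (-4230 - 2338)/((8 - 1/19) - 4628) = -6568/((8 - 1*1/19) - 4628) = -6568/((8 - 1/19) - 4628) = -6568/(151/19 - 4628) = -6568/(-87781/19) = -6568*(-19/87781) = 124792/87781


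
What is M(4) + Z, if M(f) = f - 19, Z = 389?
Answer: 374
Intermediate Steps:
M(f) = -19 + f
M(4) + Z = (-19 + 4) + 389 = -15 + 389 = 374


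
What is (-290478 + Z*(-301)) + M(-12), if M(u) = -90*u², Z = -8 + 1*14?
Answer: -305244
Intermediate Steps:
Z = 6 (Z = -8 + 14 = 6)
(-290478 + Z*(-301)) + M(-12) = (-290478 + 6*(-301)) - 90*(-12)² = (-290478 - 1806) - 90*144 = -292284 - 12960 = -305244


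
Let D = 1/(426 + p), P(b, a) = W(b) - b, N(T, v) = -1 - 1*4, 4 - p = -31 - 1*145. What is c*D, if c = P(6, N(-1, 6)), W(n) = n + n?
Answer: 1/101 ≈ 0.0099010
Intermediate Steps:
W(n) = 2*n
p = 180 (p = 4 - (-31 - 1*145) = 4 - (-31 - 145) = 4 - 1*(-176) = 4 + 176 = 180)
N(T, v) = -5 (N(T, v) = -1 - 4 = -5)
P(b, a) = b (P(b, a) = 2*b - b = b)
c = 6
D = 1/606 (D = 1/(426 + 180) = 1/606 ≈ 0.0016502)
c*D = 6*(1/606) = 1/101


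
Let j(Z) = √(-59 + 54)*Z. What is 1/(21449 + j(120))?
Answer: 21449/460131601 - 120*I*√5/460131601 ≈ 4.6615e-5 - 5.8316e-7*I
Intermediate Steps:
j(Z) = I*Z*√5 (j(Z) = √(-5)*Z = (I*√5)*Z = I*Z*√5)
1/(21449 + j(120)) = 1/(21449 + I*120*√5) = 1/(21449 + 120*I*√5)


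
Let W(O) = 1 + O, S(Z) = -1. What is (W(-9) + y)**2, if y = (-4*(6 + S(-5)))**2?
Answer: 153664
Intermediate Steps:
y = 400 (y = (-4*(6 - 1))**2 = (-4*5)**2 = (-20)**2 = 400)
(W(-9) + y)**2 = ((1 - 9) + 400)**2 = (-8 + 400)**2 = 392**2 = 153664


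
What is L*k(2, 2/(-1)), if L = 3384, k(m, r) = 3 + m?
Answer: 16920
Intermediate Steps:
L*k(2, 2/(-1)) = 3384*(3 + 2) = 3384*5 = 16920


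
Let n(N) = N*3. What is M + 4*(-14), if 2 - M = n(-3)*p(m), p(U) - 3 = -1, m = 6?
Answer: -36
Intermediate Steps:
p(U) = 2 (p(U) = 3 - 1 = 2)
n(N) = 3*N
M = 20 (M = 2 - 3*(-3)*2 = 2 - (-9)*2 = 2 - 1*(-18) = 2 + 18 = 20)
M + 4*(-14) = 20 + 4*(-14) = 20 - 56 = -36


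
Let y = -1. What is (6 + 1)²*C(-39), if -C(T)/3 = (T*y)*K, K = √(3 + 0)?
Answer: -5733*√3 ≈ -9929.8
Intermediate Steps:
K = √3 ≈ 1.7320
C(T) = 3*T*√3 (C(T) = -3*T*(-1)*√3 = -3*(-T)*√3 = -(-3)*T*√3 = 3*T*√3)
(6 + 1)²*C(-39) = (6 + 1)²*(3*(-39)*√3) = 7²*(-117*√3) = 49*(-117*√3) = -5733*√3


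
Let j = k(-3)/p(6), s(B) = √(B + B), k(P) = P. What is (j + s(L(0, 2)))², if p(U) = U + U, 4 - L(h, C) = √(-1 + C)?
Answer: 97/16 - √6/2 ≈ 4.8378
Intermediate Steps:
L(h, C) = 4 - √(-1 + C)
s(B) = √2*√B (s(B) = √(2*B) = √2*√B)
p(U) = 2*U
j = -¼ (j = -3/(2*6) = -3/12 = -3*1/12 = -¼ ≈ -0.25000)
(j + s(L(0, 2)))² = (-¼ + √2*√(4 - √(-1 + 2)))² = (-¼ + √2*√(4 - √1))² = (-¼ + √2*√(4 - 1*1))² = (-¼ + √2*√(4 - 1))² = (-¼ + √2*√3)² = (-¼ + √6)²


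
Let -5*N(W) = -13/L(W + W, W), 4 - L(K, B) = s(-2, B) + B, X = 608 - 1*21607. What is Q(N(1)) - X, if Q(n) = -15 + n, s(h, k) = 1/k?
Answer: 209853/10 ≈ 20985.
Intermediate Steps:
X = -20999 (X = 608 - 21607 = -20999)
L(K, B) = 4 - B - 1/B (L(K, B) = 4 - (1/B + B) = 4 - (B + 1/B) = 4 + (-B - 1/B) = 4 - B - 1/B)
N(W) = 13/(5*(4 - W - 1/W)) (N(W) = -(-13)/(5*(4 - W - 1/W)) = 13/(5*(4 - W - 1/W)))
Q(N(1)) - X = (-15 - 13*1/(5 + 5*1*(-4 + 1))) - 1*(-20999) = (-15 - 13*1/(5 + 5*1*(-3))) + 20999 = (-15 - 13*1/(5 - 15)) + 20999 = (-15 - 13*1/(-10)) + 20999 = (-15 - 13*1*(-⅒)) + 20999 = (-15 + 13/10) + 20999 = -137/10 + 20999 = 209853/10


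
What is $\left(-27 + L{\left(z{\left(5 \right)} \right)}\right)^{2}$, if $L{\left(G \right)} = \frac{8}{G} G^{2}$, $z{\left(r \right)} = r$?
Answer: $169$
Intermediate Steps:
$L{\left(G \right)} = 8 G$
$\left(-27 + L{\left(z{\left(5 \right)} \right)}\right)^{2} = \left(-27 + 8 \cdot 5\right)^{2} = \left(-27 + 40\right)^{2} = 13^{2} = 169$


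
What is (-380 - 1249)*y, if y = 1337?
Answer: -2177973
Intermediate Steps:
(-380 - 1249)*y = (-380 - 1249)*1337 = -1629*1337 = -2177973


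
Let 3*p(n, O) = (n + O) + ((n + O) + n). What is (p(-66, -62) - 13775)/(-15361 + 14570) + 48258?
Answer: 114557881/2373 ≈ 48276.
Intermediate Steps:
p(n, O) = n + 2*O/3 (p(n, O) = ((n + O) + ((n + O) + n))/3 = ((O + n) + ((O + n) + n))/3 = ((O + n) + (O + 2*n))/3 = (2*O + 3*n)/3 = n + 2*O/3)
(p(-66, -62) - 13775)/(-15361 + 14570) + 48258 = ((-66 + (2/3)*(-62)) - 13775)/(-15361 + 14570) + 48258 = ((-66 - 124/3) - 13775)/(-791) + 48258 = (-322/3 - 13775)*(-1/791) + 48258 = -41647/3*(-1/791) + 48258 = 41647/2373 + 48258 = 114557881/2373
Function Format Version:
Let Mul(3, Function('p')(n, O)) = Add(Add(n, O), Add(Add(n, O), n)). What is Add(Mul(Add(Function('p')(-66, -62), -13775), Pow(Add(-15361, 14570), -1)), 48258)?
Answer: Rational(114557881, 2373) ≈ 48276.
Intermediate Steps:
Function('p')(n, O) = Add(n, Mul(Rational(2, 3), O)) (Function('p')(n, O) = Mul(Rational(1, 3), Add(Add(n, O), Add(Add(n, O), n))) = Mul(Rational(1, 3), Add(Add(O, n), Add(Add(O, n), n))) = Mul(Rational(1, 3), Add(Add(O, n), Add(O, Mul(2, n)))) = Mul(Rational(1, 3), Add(Mul(2, O), Mul(3, n))) = Add(n, Mul(Rational(2, 3), O)))
Add(Mul(Add(Function('p')(-66, -62), -13775), Pow(Add(-15361, 14570), -1)), 48258) = Add(Mul(Add(Add(-66, Mul(Rational(2, 3), -62)), -13775), Pow(Add(-15361, 14570), -1)), 48258) = Add(Mul(Add(Add(-66, Rational(-124, 3)), -13775), Pow(-791, -1)), 48258) = Add(Mul(Add(Rational(-322, 3), -13775), Rational(-1, 791)), 48258) = Add(Mul(Rational(-41647, 3), Rational(-1, 791)), 48258) = Add(Rational(41647, 2373), 48258) = Rational(114557881, 2373)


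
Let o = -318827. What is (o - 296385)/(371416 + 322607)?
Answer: -615212/694023 ≈ -0.88644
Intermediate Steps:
(o - 296385)/(371416 + 322607) = (-318827 - 296385)/(371416 + 322607) = -615212/694023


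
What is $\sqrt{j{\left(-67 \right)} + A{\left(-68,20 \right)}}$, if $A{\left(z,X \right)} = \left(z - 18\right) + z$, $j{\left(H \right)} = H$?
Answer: $i \sqrt{221} \approx 14.866 i$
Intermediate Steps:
$A{\left(z,X \right)} = -18 + 2 z$ ($A{\left(z,X \right)} = \left(-18 + z\right) + z = -18 + 2 z$)
$\sqrt{j{\left(-67 \right)} + A{\left(-68,20 \right)}} = \sqrt{-67 + \left(-18 + 2 \left(-68\right)\right)} = \sqrt{-67 - 154} = \sqrt{-221} = i \sqrt{221}$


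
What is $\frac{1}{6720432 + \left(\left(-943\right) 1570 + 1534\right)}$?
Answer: $\frac{1}{5241456} \approx 1.9079 \cdot 10^{-7}$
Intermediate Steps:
$\frac{1}{6720432 + \left(\left(-943\right) 1570 + 1534\right)} = \frac{1}{6720432 + \left(-1480510 + 1534\right)} = \frac{1}{6720432 - 1478976} = \frac{1}{5241456}$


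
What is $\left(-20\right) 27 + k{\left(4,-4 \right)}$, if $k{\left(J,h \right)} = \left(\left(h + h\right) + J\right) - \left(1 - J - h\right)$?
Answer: $-545$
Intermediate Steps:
$k{\left(J,h \right)} = -1 + 2 J + 3 h$ ($k{\left(J,h \right)} = \left(2 h + J\right) - \left(1 - J - h\right) = \left(J + 2 h\right) + \left(-1 + J + h\right) = -1 + 2 J + 3 h$)
$\left(-20\right) 27 + k{\left(4,-4 \right)} = \left(-20\right) 27 + \left(-1 + 2 \cdot 4 + 3 \left(-4\right)\right) = -540 - 5 = -545$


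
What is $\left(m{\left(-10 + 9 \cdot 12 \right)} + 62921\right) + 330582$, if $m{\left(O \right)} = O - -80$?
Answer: $393681$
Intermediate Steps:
$m{\left(O \right)} = 80 + O$ ($m{\left(O \right)} = O + 80 = 80 + O$)
$\left(m{\left(-10 + 9 \cdot 12 \right)} + 62921\right) + 330582 = \left(\left(80 + \left(-10 + 9 \cdot 12\right)\right) + 62921\right) + 330582 = \left(\left(80 + \left(-10 + 108\right)\right) + 62921\right) + 330582 = \left(\left(80 + 98\right) + 62921\right) + 330582 = \left(178 + 62921\right) + 330582 = 63099 + 330582 = 393681$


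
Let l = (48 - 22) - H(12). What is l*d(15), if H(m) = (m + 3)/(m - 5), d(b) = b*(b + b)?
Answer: 75150/7 ≈ 10736.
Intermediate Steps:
d(b) = 2*b² (d(b) = b*(2*b) = 2*b²)
H(m) = (3 + m)/(-5 + m)
l = 167/7 (l = (48 - 22) - (3 + 12)/(-5 + 12) = 26 - 15/7 = 167/7 ≈ 23.857)
l*d(15) = 167*(2*15²)/7 = 167*(2*225)/7 = (167/7)*450 = 75150/7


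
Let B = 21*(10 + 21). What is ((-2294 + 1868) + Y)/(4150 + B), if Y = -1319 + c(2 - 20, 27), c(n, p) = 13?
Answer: -1732/4801 ≈ -0.36076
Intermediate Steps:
Y = -1306 (Y = -1319 + 13 = -1306)
B = 651 (B = 21*31 = 651)
((-2294 + 1868) + Y)/(4150 + B) = ((-2294 + 1868) - 1306)/(4150 + 651) = (-426 - 1306)/4801 = -1732*1/4801 = -1732/4801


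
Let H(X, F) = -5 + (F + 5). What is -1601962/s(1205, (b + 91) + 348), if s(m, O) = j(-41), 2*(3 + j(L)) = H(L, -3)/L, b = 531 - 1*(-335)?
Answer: 131360884/243 ≈ 5.4058e+5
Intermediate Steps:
H(X, F) = F (H(X, F) = -5 + (5 + F) = F)
b = 866 (b = 531 + 335 = 866)
j(L) = -3 - 3/(2*L) (j(L) = -3 + (-3/L)/2 = -3 - 3/(2*L))
s(m, O) = -243/82 (s(m, O) = -3 - 3/2/(-41) = -3 - 3/2*(-1/41) = -3 + 3/82 = -243/82)
-1601962/s(1205, (b + 91) + 348) = -1601962/(-243/82) = -1601962*(-82/243) = 131360884/243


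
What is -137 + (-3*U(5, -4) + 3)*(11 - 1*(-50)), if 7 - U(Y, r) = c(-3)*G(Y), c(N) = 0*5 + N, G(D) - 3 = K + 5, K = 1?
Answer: -6176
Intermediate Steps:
G(D) = 9 (G(D) = 3 + (1 + 5) = 3 + 6 = 9)
c(N) = N (c(N) = 0 + N = N)
U(Y, r) = 34 (U(Y, r) = 7 - (-3)*9 = 7 - 1*(-27) = 7 + 27 = 34)
-137 + (-3*U(5, -4) + 3)*(11 - 1*(-50)) = -137 + (-3*34 + 3)*(11 - 1*(-50)) = -137 + (-102 + 3)*(11 + 50) = -137 - 99*61 = -137 - 6039 = -6176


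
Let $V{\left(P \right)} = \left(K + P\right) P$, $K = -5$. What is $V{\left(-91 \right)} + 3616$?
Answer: $12352$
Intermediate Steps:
$V{\left(P \right)} = P \left(-5 + P\right)$ ($V{\left(P \right)} = \left(-5 + P\right) P = P \left(-5 + P\right)$)
$V{\left(-91 \right)} + 3616 = - 91 \left(-5 - 91\right) + 3616 = \left(-91\right) \left(-96\right) + 3616 = 8736 + 3616 = 12352$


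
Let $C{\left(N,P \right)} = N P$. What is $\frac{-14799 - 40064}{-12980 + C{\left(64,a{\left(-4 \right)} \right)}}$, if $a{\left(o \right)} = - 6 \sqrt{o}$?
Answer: $\frac{178030435}{42267556} - \frac{2633424 i}{10566889} \approx 4.212 - 0.24921 i$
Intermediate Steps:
$\frac{-14799 - 40064}{-12980 + C{\left(64,a{\left(-4 \right)} \right)}} = \frac{-14799 - 40064}{-12980 + 64 \left(- 6 \sqrt{-4}\right)} = - \frac{54863}{-12980 + 64 \left(- 6 \cdot 2 i\right)} = - \frac{54863}{-12980 + 64 \left(- 12 i\right)} = - \frac{54863}{-12980 - 768 i} = - 54863 \frac{-12980 + 768 i}{169070224} = - \frac{54863 \left(-12980 + 768 i\right)}{169070224}$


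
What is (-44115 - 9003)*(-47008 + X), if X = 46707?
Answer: 15988518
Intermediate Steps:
(-44115 - 9003)*(-47008 + X) = (-44115 - 9003)*(-47008 + 46707) = -53118*(-301) = 15988518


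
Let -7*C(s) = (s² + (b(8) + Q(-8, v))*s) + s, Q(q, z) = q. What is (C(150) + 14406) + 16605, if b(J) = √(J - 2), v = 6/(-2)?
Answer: 195627/7 - 150*√6/7 ≈ 27894.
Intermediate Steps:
v = -3 (v = 6*(-½) = -3)
b(J) = √(-2 + J)
C(s) = -s/7 - s²/7 - s*(-8 + √6)/7 (C(s) = -((s² + (√(-2 + 8) - 8)*s) + s)/7 = -((s² + (√6 - 8)*s) + s)/7 = -((s² + (-8 + √6)*s) + s)/7 = -((s² + s*(-8 + √6)) + s)/7 = -(s + s² + s*(-8 + √6))/7 = -s/7 - s²/7 - s*(-8 + √6)/7)
(C(150) + 14406) + 16605 = ((⅐)*150*(7 - 1*150 - √6) + 14406) + 16605 = ((⅐)*150*(7 - 150 - √6) + 14406) + 16605 = ((⅐)*150*(-143 - √6) + 14406) + 16605 = ((-21450/7 - 150*√6/7) + 14406) + 16605 = (79392/7 - 150*√6/7) + 16605 = 195627/7 - 150*√6/7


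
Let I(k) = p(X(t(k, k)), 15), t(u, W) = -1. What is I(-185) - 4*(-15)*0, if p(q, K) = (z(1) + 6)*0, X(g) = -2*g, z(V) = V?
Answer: 0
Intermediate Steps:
p(q, K) = 0 (p(q, K) = (1 + 6)*0 = 7*0 = 0)
I(k) = 0
I(-185) - 4*(-15)*0 = 0 - 4*(-15)*0 = 0 - (-60)*0 = 0 - 1*0 = 0 + 0 = 0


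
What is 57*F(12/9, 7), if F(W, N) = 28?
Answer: 1596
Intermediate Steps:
57*F(12/9, 7) = 57*28 = 1596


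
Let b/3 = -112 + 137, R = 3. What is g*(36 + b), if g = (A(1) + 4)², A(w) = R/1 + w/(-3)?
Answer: 14800/3 ≈ 4933.3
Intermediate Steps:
A(w) = 3 - w/3 (A(w) = 3/1 + w/(-3) = 3*1 + w*(-⅓) = 3 - w/3)
g = 400/9 (g = ((3 - ⅓*1) + 4)² = ((3 - ⅓) + 4)² = (8/3 + 4)² = (20/3)² = 400/9 ≈ 44.444)
b = 75 (b = 3*(-112 + 137) = 3*25 = 75)
g*(36 + b) = 400*(36 + 75)/9 = (400/9)*111 = 14800/3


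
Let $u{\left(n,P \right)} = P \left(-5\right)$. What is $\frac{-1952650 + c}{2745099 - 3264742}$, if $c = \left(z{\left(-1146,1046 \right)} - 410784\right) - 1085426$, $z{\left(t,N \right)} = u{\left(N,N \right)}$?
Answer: $\frac{3454090}{519643} \approx 6.647$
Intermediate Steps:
$u{\left(n,P \right)} = - 5 P$
$z{\left(t,N \right)} = - 5 N$
$c = -1501440$ ($c = \left(\left(-5\right) 1046 - 410784\right) - 1085426 = \left(-5230 - 410784\right) - 1085426 = -416014 - 1085426 = -1501440$)
$\frac{-1952650 + c}{2745099 - 3264742} = \frac{-1952650 - 1501440}{2745099 - 3264742} = - \frac{3454090}{-519643} = \left(-3454090\right) \left(- \frac{1}{519643}\right) = \frac{3454090}{519643}$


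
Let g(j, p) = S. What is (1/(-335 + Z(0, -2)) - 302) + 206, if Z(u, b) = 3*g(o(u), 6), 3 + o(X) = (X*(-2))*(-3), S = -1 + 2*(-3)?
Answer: -34177/356 ≈ -96.003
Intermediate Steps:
S = -7 (S = -1 - 6 = -7)
o(X) = -3 + 6*X (o(X) = -3 + (X*(-2))*(-3) = -3 - 2*X*(-3) = -3 + 6*X)
g(j, p) = -7
Z(u, b) = -21 (Z(u, b) = 3*(-7) = -21)
(1/(-335 + Z(0, -2)) - 302) + 206 = (1/(-335 - 21) - 302) + 206 = (1/(-356) - 302) + 206 = (-1/356 - 302) + 206 = -107513/356 + 206 = -34177/356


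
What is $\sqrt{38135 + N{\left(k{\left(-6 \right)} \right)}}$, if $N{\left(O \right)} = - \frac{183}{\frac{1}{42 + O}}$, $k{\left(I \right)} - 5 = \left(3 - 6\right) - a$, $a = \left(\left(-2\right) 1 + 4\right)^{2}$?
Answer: $\sqrt{30815} \approx 175.54$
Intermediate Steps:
$a = 4$ ($a = \left(-2 + 4\right)^{2} = 2^{2} = 4$)
$k{\left(I \right)} = -2$ ($k{\left(I \right)} = 5 + \left(\left(3 - 6\right) - 4\right) = 5 - 7 = -2$)
$N{\left(O \right)} = -7686 - 183 O$ ($N{\left(O \right)} = - 183 \left(42 + O\right) = -7686 - 183 O$)
$\sqrt{38135 + N{\left(k{\left(-6 \right)} \right)}} = \sqrt{38135 - 7320} = \sqrt{30815}$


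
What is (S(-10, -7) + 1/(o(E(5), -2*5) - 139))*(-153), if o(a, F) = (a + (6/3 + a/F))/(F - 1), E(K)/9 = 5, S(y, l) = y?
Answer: 4812156/3143 ≈ 1531.1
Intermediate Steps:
E(K) = 45 (E(K) = 9*5 = 45)
o(a, F) = (2 + a + a/F)/(-1 + F) (o(a, F) = (a + (6*(⅓) + a/F))/(-1 + F) = (a + (2 + a/F))/(-1 + F) = (2 + a + a/F)/(-1 + F))
(S(-10, -7) + 1/(o(E(5), -2*5) - 139))*(-153) = (-10 + 1/((45 + 2*(-2*5) - 2*5*45)/(((-2*5))*(-1 - 2*5)) - 139))*(-153) = (-10 + 1/((45 + 2*(-10) - 10*45)/((-10)*(-1 - 10)) - 139))*(-153) = (-10 + 1/(-⅒*(45 - 20 - 450)/(-11) - 139))*(-153) = (-10 + 1/(-⅒*(-1/11)*(-425) - 139))*(-153) = (-10 + 1/(-85/22 - 139))*(-153) = (-10 + 1/(-3143/22))*(-153) = (-10 - 22/3143)*(-153) = -31452/3143*(-153) = 4812156/3143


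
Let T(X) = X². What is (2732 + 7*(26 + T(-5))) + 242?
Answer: 3331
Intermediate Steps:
(2732 + 7*(26 + T(-5))) + 242 = (2732 + 7*(26 + (-5)²)) + 242 = (2732 + 7*(26 + 25)) + 242 = (2732 + 7*51) + 242 = (2732 + 357) + 242 = 3089 + 242 = 3331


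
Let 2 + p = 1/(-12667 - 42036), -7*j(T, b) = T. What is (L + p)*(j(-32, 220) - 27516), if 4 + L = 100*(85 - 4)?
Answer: -85267891878980/382921 ≈ -2.2268e+8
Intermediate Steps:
j(T, b) = -T/7
p = -109407/54703 (p = -2 + 1/(-12667 - 42036) = -2 + 1/(-54703) = -2 - 1/54703 = -109407/54703 ≈ -2.0000)
L = 8096 (L = -4 + 100*(85 - 4) = -4 + 100*81 = -4 + 8100 = 8096)
(L + p)*(j(-32, 220) - 27516) = (8096 - 109407/54703)*(-⅐*(-32) - 27516) = 442766081*(32/7 - 27516)/54703 = (442766081/54703)*(-192580/7) = -85267891878980/382921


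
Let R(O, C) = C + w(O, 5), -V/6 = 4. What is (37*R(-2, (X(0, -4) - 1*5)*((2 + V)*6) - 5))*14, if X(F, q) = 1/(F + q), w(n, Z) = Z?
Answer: 358974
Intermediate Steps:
V = -24 (V = -6*4 = -24)
R(O, C) = 5 + C (R(O, C) = C + 5 = 5 + C)
(37*R(-2, (X(0, -4) - 1*5)*((2 + V)*6) - 5))*14 = (37*(5 + ((1/(0 - 4) - 1*5)*((2 - 24)*6) - 5)))*14 = (37*(5 + ((1/(-4) - 5)*(-22*6) - 5)))*14 = (37*(5 + ((-¼ - 5)*(-132) - 5)))*14 = (37*(5 + (-21/4*(-132) - 5)))*14 = (37*(5 + (693 - 5)))*14 = (37*(5 + 688))*14 = (37*693)*14 = 25641*14 = 358974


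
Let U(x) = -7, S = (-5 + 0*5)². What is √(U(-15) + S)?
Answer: 3*√2 ≈ 4.2426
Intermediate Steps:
S = 25 (S = (-5 + 0)² = (-5)² = 25)
√(U(-15) + S) = √(-7 + 25) = √18 = 3*√2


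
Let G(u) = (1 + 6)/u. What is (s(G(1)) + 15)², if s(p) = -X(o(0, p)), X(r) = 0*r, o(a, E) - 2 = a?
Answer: 225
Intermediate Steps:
o(a, E) = 2 + a
X(r) = 0
G(u) = 7/u
s(p) = 0 (s(p) = -1*0 = 0)
(s(G(1)) + 15)² = (0 + 15)² = 15² = 225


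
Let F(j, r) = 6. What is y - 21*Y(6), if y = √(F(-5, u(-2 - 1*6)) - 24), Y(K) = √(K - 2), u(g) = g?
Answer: -42 + 3*I*√2 ≈ -42.0 + 4.2426*I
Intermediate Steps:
Y(K) = √(-2 + K)
y = 3*I*√2 (y = √(6 - 24) = √(-18) = 3*I*√2 ≈ 4.2426*I)
y - 21*Y(6) = 3*I*√2 - 21*√(-2 + 6) = 3*I*√2 - 21*√4 = 3*I*√2 - 21*2 = 3*I*√2 - 42 = -42 + 3*I*√2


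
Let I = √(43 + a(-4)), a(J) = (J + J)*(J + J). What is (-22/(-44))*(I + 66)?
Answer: 33 + √107/2 ≈ 38.172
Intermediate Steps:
a(J) = 4*J² (a(J) = (2*J)*(2*J) = 4*J²)
I = √107 (I = √(43 + 4*(-4)²) = √(43 + 4*16) = √(43 + 64) = √107 ≈ 10.344)
(-22/(-44))*(I + 66) = (-22/(-44))*(√107 + 66) = (-22*(-1/44))*(66 + √107) = (66 + √107)/2 = 33 + √107/2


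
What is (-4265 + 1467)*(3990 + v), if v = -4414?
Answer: 1186352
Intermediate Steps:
(-4265 + 1467)*(3990 + v) = (-4265 + 1467)*(3990 - 4414) = -2798*(-424) = 1186352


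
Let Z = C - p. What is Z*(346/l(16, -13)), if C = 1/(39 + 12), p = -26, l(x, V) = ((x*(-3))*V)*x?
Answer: 229571/254592 ≈ 0.90172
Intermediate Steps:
l(x, V) = -3*V*x² (l(x, V) = ((-3*x)*V)*x = (-3*V*x)*x = -3*V*x²)
C = 1/51 ≈ 0.019608
Z = 1327/51 (Z = 1/51 - 1*(-26) = 1/51 + 26 = 1327/51 ≈ 26.020)
Z*(346/l(16, -13)) = 1327*(346/((-3*(-13)*16²)))/51 = 1327*(346/((-3*(-13)*256)))/51 = 1327*(346/9984)/51 = 1327*(346*(1/9984))/51 = (1327/51)*(173/4992) = 229571/254592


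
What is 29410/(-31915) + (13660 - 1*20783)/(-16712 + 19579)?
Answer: -62329803/18300061 ≈ -3.4060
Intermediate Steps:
29410/(-31915) + (13660 - 1*20783)/(-16712 + 19579) = 29410*(-1/31915) + (13660 - 20783)/2867 = -5882/6383 - 7123*1/2867 = -5882/6383 - 7123/2867 = -62329803/18300061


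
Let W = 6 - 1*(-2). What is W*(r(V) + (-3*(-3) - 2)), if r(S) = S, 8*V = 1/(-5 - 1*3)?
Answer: 447/8 ≈ 55.875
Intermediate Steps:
V = -1/64 (V = 1/(8*(-5 - 1*3)) = 1/(8*(-5 - 3)) = (⅛)/(-8) = (⅛)*(-⅛) = -1/64 ≈ -0.015625)
W = 8 (W = 6 + 2 = 8)
W*(r(V) + (-3*(-3) - 2)) = 8*(-1/64 + (-3*(-3) - 2)) = 8*(-1/64 + (9 - 2)) = 8*(-1/64 + 7) = 8*(447/64) = 447/8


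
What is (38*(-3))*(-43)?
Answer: 4902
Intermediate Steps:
(38*(-3))*(-43) = -114*(-43) = 4902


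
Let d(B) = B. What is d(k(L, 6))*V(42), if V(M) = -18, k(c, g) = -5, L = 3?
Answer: 90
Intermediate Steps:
d(k(L, 6))*V(42) = -5*(-18) = 90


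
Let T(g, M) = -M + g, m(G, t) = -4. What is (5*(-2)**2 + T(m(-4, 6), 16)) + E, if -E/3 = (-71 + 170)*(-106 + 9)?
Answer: 28809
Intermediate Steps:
T(g, M) = g - M
E = 28809 (E = -3*(-71 + 170)*(-106 + 9) = -297*(-97) = -3*(-9603) = 28809)
(5*(-2)**2 + T(m(-4, 6), 16)) + E = (5*(-2)**2 + (-4 - 1*16)) + 28809 = (5*4 + (-4 - 16)) + 28809 = (20 - 20) + 28809 = 0 + 28809 = 28809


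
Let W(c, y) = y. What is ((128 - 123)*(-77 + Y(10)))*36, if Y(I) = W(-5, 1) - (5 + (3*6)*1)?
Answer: -17820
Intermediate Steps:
Y(I) = -22 (Y(I) = 1 - (5 + (3*6)*1) = 1 - (5 + 18*1) = 1 - (5 + 18) = 1 - 1*23 = 1 - 23 = -22)
((128 - 123)*(-77 + Y(10)))*36 = ((128 - 123)*(-77 - 22))*36 = (5*(-99))*36 = -495*36 = -17820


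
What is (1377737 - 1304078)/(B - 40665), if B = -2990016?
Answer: -24553/1010227 ≈ -0.024304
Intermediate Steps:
(1377737 - 1304078)/(B - 40665) = (1377737 - 1304078)/(-2990016 - 40665) = 73659/(-3030681) = 73659*(-1/3030681) = -24553/1010227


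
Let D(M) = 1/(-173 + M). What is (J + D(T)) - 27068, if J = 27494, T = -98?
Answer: 115445/271 ≈ 426.00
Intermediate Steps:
(J + D(T)) - 27068 = (27494 + 1/(-173 - 98)) - 27068 = (27494 + 1/(-271)) - 27068 = (27494 - 1/271) - 27068 = 7450873/271 - 27068 = 115445/271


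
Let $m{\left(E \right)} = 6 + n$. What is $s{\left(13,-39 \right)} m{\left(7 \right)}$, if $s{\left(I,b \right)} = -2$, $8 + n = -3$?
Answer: $10$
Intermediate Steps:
$n = -11$ ($n = -8 - 3 = -11$)
$m{\left(E \right)} = -5$ ($m{\left(E \right)} = 6 - 11 = -5$)
$s{\left(13,-39 \right)} m{\left(7 \right)} = \left(-2\right) \left(-5\right) = 10$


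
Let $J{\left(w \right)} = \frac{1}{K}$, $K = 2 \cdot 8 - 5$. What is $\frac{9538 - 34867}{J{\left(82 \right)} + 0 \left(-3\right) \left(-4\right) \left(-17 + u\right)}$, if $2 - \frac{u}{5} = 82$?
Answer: $-278619$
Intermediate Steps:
$u = -400$ ($u = 10 - 410 = -400$)
$K = 11$ ($K = 16 - 5 = 11$)
$J{\left(w \right)} = \frac{1}{11}$
$\frac{9538 - 34867}{J{\left(82 \right)} + 0 \left(-3\right) \left(-4\right) \left(-17 + u\right)} = \frac{9538 - 34867}{\frac{1}{11} + 0 \left(-3\right) \left(-4\right) \left(-17 - 400\right)} = - \frac{25329}{\frac{1}{11} + 0 \left(-4\right) \left(-417\right)} = - \frac{25329}{\frac{1}{11} + 0 \left(-417\right)} = - \frac{25329}{\frac{1}{11} + 0} = - 25329 \frac{1}{\frac{1}{11}} = \left(-25329\right) 11 = -278619$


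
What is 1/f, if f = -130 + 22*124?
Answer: 1/2598 ≈ 0.00038491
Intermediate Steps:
f = 2598 (f = -130 + 2728 = 2598)
1/f = 1/2598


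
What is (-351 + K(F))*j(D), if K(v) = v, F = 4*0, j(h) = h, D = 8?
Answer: -2808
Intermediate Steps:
F = 0
(-351 + K(F))*j(D) = (-351 + 0)*8 = -351*8 = -2808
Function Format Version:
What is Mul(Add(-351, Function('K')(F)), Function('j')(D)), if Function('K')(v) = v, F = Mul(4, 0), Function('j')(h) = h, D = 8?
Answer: -2808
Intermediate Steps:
F = 0
Mul(Add(-351, Function('K')(F)), Function('j')(D)) = Mul(Add(-351, 0), 8) = Mul(-351, 8) = -2808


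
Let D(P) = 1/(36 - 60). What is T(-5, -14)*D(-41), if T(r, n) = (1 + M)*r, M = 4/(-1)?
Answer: -5/8 ≈ -0.62500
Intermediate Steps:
M = -4 (M = 4*(-1) = -4)
D(P) = -1/24 (D(P) = 1/(-24) = -1/24)
T(r, n) = -3*r (T(r, n) = (1 - 4)*r = -3*r)
T(-5, -14)*D(-41) = -3*(-5)*(-1/24) = 15*(-1/24) = -5/8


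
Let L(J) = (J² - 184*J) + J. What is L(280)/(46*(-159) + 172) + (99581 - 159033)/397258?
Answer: -2803533366/709304159 ≈ -3.9525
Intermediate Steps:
L(J) = J² - 183*J
L(280)/(46*(-159) + 172) + (99581 - 159033)/397258 = (280*(-183 + 280))/(46*(-159) + 172) + (99581 - 159033)/397258 = (280*97)/(-7314 + 172) - 59452*1/397258 = 27160/(-7142) - 29726/198629 = 27160*(-1/7142) - 29726/198629 = -13580/3571 - 29726/198629 = -2803533366/709304159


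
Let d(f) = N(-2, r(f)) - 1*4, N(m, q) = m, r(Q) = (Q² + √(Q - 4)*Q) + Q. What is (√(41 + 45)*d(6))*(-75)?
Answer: 450*√86 ≈ 4173.1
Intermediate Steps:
r(Q) = Q + Q² + Q*√(-4 + Q) (r(Q) = (Q² + √(-4 + Q)*Q) + Q = (Q² + Q*√(-4 + Q)) + Q = Q + Q² + Q*√(-4 + Q))
d(f) = -6 (d(f) = -2 - 1*4 = -2 - 4 = -6)
(√(41 + 45)*d(6))*(-75) = (√(41 + 45)*(-6))*(-75) = (√86*(-6))*(-75) = -6*√86*(-75) = 450*√86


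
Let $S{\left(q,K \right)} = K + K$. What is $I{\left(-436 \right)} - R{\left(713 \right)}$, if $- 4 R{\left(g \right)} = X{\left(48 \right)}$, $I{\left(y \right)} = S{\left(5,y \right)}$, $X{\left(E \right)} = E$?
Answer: $-860$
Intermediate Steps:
$S{\left(q,K \right)} = 2 K$
$I{\left(y \right)} = 2 y$
$R{\left(g \right)} = -12$ ($R{\left(g \right)} = \left(- \frac{1}{4}\right) 48 = -12$)
$I{\left(-436 \right)} - R{\left(713 \right)} = 2 \left(-436\right) - -12 = -872 + 12 = -860$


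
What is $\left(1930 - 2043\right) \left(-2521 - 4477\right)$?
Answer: $790774$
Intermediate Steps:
$\left(1930 - 2043\right) \left(-2521 - 4477\right) = \left(-113\right) \left(-6998\right) = 790774$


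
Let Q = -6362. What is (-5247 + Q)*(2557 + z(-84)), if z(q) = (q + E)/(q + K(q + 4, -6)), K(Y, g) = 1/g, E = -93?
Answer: -15002856323/505 ≈ -2.9709e+7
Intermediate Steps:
z(q) = (-93 + q)/(-⅙ + q) (z(q) = (q - 93)/(q + 1/(-6)) = (-93 + q)/(q - ⅙) = (-93 + q)/(-⅙ + q))
(-5247 + Q)*(2557 + z(-84)) = (-5247 - 6362)*(2557 + 6*(-93 - 84)/(-1 + 6*(-84))) = -11609*(2557 + 6*(-177)/(-1 - 504)) = -11609*(2557 + 6*(-177)/(-505)) = -11609*(2557 + 6*(-1/505)*(-177)) = -11609*(2557 + 1062/505) = -11609*1292347/505 = -15002856323/505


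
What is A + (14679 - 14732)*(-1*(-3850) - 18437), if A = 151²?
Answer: 795912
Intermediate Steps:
A = 22801
A + (14679 - 14732)*(-1*(-3850) - 18437) = 22801 + (14679 - 14732)*(-1*(-3850) - 18437) = 22801 - 53*(3850 - 18437) = 22801 - 53*(-14587) = 22801 + 773111 = 795912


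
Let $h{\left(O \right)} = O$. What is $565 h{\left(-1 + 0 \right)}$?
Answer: $-565$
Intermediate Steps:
$565 h{\left(-1 + 0 \right)} = 565 \left(-1 + 0\right) = 565 \left(-1\right) = -565$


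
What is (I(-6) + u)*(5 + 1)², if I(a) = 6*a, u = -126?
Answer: -5832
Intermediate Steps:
(I(-6) + u)*(5 + 1)² = (6*(-6) - 126)*(5 + 1)² = (-36 - 126)*6² = -162*36 = -5832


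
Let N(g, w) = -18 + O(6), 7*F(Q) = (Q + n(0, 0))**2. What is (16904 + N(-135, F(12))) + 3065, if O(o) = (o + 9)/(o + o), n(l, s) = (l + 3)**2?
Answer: 79809/4 ≈ 19952.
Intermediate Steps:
n(l, s) = (3 + l)**2
O(o) = (9 + o)/(2*o) (O(o) = (9 + o)/((2*o)) = (9 + o)*(1/(2*o)) = (9 + o)/(2*o))
F(Q) = (9 + Q)**2/7 (F(Q) = (Q + (3 + 0)**2)**2/7 = (Q + 3**2)**2/7 = (Q + 9)**2/7 = (9 + Q)**2/7)
N(g, w) = -67/4 (N(g, w) = -18 + (1/2)*(9 + 6)/6 = -18 + (1/2)*(1/6)*15 = -18 + 5/4 = -67/4)
(16904 + N(-135, F(12))) + 3065 = (16904 - 67/4) + 3065 = 67549/4 + 3065 = 79809/4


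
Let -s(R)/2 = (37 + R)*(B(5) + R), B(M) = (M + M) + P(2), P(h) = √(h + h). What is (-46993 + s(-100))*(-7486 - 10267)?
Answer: 1031111993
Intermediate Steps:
P(h) = √2*√h (P(h) = √(2*h) = √2*√h)
B(M) = 2 + 2*M (B(M) = (M + M) + √2*√2 = 2*M + 2 = 2 + 2*M)
s(R) = -2*(12 + R)*(37 + R) (s(R) = -2*(37 + R)*((2 + 2*5) + R) = -2*(37 + R)*((2 + 10) + R) = -2*(37 + R)*(12 + R) = -2*(12 + R)*(37 + R))
(-46993 + s(-100))*(-7486 - 10267) = (-46993 + (-888 - 98*(-100) - 2*(-100)²))*(-7486 - 10267) = (-46993 + (-888 + 9800 - 2*10000))*(-17753) = (-46993 + (-888 + 9800 - 20000))*(-17753) = (-46993 - 11088)*(-17753) = -58081*(-17753) = 1031111993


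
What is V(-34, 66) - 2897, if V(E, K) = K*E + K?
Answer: -5075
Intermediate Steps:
V(E, K) = K + E*K (V(E, K) = E*K + K = K + E*K)
V(-34, 66) - 2897 = 66*(1 - 34) - 2897 = 66*(-33) - 2897 = -2178 - 2897 = -5075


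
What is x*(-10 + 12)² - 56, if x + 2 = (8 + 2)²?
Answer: 336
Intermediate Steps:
x = 98 (x = -2 + (8 + 2)² = -2 + 10² = -2 + 100 = 98)
x*(-10 + 12)² - 56 = 98*(-10 + 12)² - 56 = 98*2² - 56 = 98*4 - 56 = 392 - 56 = 336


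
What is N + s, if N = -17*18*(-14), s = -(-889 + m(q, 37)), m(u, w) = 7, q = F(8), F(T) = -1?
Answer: 5166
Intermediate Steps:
q = -1
s = 882 (s = -(-889 + 7) = -1*(-882) = 882)
N = 4284 (N = -306*(-14) = 4284)
N + s = 4284 + 882 = 5166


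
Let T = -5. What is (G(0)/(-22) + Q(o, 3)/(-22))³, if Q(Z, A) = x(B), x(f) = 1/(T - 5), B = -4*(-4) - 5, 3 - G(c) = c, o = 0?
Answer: -24389/10648000 ≈ -0.0022905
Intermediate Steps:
G(c) = 3 - c
B = 11 (B = 16 - 5 = 11)
x(f) = -⅒ (x(f) = 1/(-5 - 5) = 1/(-10) = -⅒)
Q(Z, A) = -⅒
(G(0)/(-22) + Q(o, 3)/(-22))³ = ((3 - 1*0)/(-22) - ⅒/(-22))³ = ((3 + 0)*(-1/22) - ⅒*(-1/22))³ = (3*(-1/22) + 1/220)³ = (-3/22 + 1/220)³ = (-29/220)³ = -24389/10648000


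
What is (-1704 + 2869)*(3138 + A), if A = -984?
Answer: 2509410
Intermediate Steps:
(-1704 + 2869)*(3138 + A) = (-1704 + 2869)*(3138 - 984) = 1165*2154 = 2509410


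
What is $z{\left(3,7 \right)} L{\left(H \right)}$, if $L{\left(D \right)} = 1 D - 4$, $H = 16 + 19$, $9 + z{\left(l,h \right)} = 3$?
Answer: $-186$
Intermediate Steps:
$z{\left(l,h \right)} = -6$ ($z{\left(l,h \right)} = -9 + 3 = -6$)
$H = 35$
$L{\left(D \right)} = -4 + D$ ($L{\left(D \right)} = D - 4 = -4 + D$)
$z{\left(3,7 \right)} L{\left(H \right)} = - 6 \left(-4 + 35\right) = \left(-6\right) 31 = -186$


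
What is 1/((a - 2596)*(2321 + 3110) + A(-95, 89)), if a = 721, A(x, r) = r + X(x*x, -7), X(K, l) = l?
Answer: -1/10183043 ≈ -9.8202e-8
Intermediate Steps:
A(x, r) = -7 + r (A(x, r) = r - 7 = -7 + r)
1/((a - 2596)*(2321 + 3110) + A(-95, 89)) = 1/((721 - 2596)*(2321 + 3110) + (-7 + 89)) = 1/(-1875*5431 + 82) = 1/(-10183125 + 82) = 1/(-10183043) = -1/10183043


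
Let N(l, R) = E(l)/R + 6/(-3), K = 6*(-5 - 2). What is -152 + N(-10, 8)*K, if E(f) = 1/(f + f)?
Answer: -5419/80 ≈ -67.738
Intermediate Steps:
K = -42 (K = 6*(-7) = -42)
E(f) = 1/(2*f)
N(l, R) = -2 + 1/(2*R*l) (N(l, R) = (1/(2*l))/R + 6/(-3) = 1/(2*R*l) + 6*(-⅓) = 1/(2*R*l) - 2 = -2 + 1/(2*R*l))
-152 + N(-10, 8)*K = -152 + (-2 + (½)/(8*(-10)))*(-42) = -152 + (-2 + (½)*(⅛)*(-⅒))*(-42) = -152 + (-2 - 1/160)*(-42) = -152 - 321/160*(-42) = -152 + 6741/80 = -5419/80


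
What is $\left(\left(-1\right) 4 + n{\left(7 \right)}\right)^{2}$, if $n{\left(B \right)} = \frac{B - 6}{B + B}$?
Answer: $\frac{3025}{196} \approx 15.434$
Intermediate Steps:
$n{\left(B \right)} = \frac{-6 + B}{2 B}$
$\left(\left(-1\right) 4 + n{\left(7 \right)}\right)^{2} = \left(\left(-1\right) 4 + \frac{-6 + 7}{2 \cdot 7}\right)^{2} = \left(-4 + \frac{1}{2} \cdot \frac{1}{7} \cdot 1\right)^{2} = \left(-4 + \frac{1}{14}\right)^{2} = \left(- \frac{55}{14}\right)^{2} = \frac{3025}{196}$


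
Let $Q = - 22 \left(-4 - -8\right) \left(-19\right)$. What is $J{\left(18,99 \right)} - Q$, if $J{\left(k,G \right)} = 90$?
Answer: $-1582$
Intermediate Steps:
$Q = 1672$ ($Q = - 22 \left(-4 + 8\right) \left(-19\right) = \left(-22\right) 4 \left(-19\right) = \left(-88\right) \left(-19\right) = 1672$)
$J{\left(18,99 \right)} - Q = 90 - 1672 = -1582$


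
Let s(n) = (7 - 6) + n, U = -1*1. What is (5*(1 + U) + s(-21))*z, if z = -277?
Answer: 5540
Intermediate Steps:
U = -1
s(n) = 1 + n
(5*(1 + U) + s(-21))*z = (5*(1 - 1) + (1 - 21))*(-277) = (5*0 - 20)*(-277) = (0 - 20)*(-277) = -20*(-277) = 5540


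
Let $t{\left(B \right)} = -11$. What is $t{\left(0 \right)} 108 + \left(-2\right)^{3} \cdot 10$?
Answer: $-1268$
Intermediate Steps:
$t{\left(0 \right)} 108 + \left(-2\right)^{3} \cdot 10 = \left(-11\right) 108 + \left(-2\right)^{3} \cdot 10 = -1188 - 80 = -1268$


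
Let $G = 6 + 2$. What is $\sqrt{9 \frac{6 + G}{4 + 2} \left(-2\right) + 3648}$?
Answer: $\sqrt{3606} \approx 60.05$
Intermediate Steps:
$G = 8$
$\sqrt{9 \frac{6 + G}{4 + 2} \left(-2\right) + 3648} = \sqrt{9 \frac{6 + 8}{4 + 2} \left(-2\right) + 3648} = \sqrt{9 \cdot \frac{14}{6} \left(-2\right) + 3648} = \sqrt{9 \cdot 14 \cdot \frac{1}{6} \left(-2\right) + 3648} = \sqrt{9 \cdot \frac{7}{3} \left(-2\right) + 3648} = \sqrt{21 \left(-2\right) + 3648} = \sqrt{-42 + 3648} = \sqrt{3606}$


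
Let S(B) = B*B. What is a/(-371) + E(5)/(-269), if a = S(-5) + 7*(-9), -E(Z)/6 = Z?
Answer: 21352/99799 ≈ 0.21395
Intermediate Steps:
E(Z) = -6*Z
S(B) = B²
a = -38 (a = (-5)² + 7*(-9) = 25 - 63 = -38)
a/(-371) + E(5)/(-269) = -38/(-371) - 6*5/(-269) = -38*(-1/371) - 30*(-1/269) = 38/371 + 30/269 = 21352/99799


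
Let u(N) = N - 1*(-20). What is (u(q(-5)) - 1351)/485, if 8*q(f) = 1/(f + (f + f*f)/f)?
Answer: -95833/34920 ≈ -2.7444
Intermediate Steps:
q(f) = 1/(8*(f + (f + f²)/f)) (q(f) = 1/(8*(f + (f + f*f)/f)) = 1/(8*(f + (f + f²)/f)))
u(N) = 20 + N (u(N) = N + 20 = 20 + N)
(u(q(-5)) - 1351)/485 = ((20 + 1/(8*(1 + 2*(-5)))) - 1351)/485 = ((20 + 1/(8*(1 - 10))) - 1351)/485 = ((20 + (⅛)/(-9)) - 1351)/485 = ((20 + (⅛)*(-⅑)) - 1351)/485 = ((20 - 1/72) - 1351)/485 = (1439/72 - 1351)/485 = (1/485)*(-95833/72) = -95833/34920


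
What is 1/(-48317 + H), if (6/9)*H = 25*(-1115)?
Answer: -2/180259 ≈ -1.1095e-5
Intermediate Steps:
H = -83625/2 (H = 3*(25*(-1115))/2 = (3/2)*(-27875) = -83625/2 ≈ -41813.)
1/(-48317 + H) = 1/(-48317 - 83625/2) = 1/(-180259/2) = -2/180259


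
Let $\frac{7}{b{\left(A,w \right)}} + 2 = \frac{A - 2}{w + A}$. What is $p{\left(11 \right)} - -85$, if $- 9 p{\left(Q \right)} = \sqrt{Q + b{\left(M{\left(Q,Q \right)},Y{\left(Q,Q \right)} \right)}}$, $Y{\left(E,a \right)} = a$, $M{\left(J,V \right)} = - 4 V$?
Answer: $85 - \frac{i \sqrt{55}}{90} \approx 85.0 - 0.082402 i$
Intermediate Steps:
$b{\left(A,w \right)} = \frac{7}{-2 + \frac{-2 + A}{A + w}}$ ($b{\left(A,w \right)} = \frac{7}{-2 + \frac{A - 2}{w + A}} = \frac{7}{-2 + \frac{-2 + A}{A + w}}$)
$p{\left(Q \right)} = - \frac{\sqrt{Q + \frac{21 Q}{2 - 2 Q}}}{9}$ ($p{\left(Q \right)} = - \frac{\sqrt{Q + \frac{7 \left(- \left(-4\right) Q - Q\right)}{2 - 4 Q + 2 Q}}}{9} = - \frac{\sqrt{Q + \frac{7 \left(4 Q - Q\right)}{2 - 2 Q}}}{9} = - \frac{\sqrt{Q + \frac{7 \cdot 3 Q}{2 - 2 Q}}}{9} = - \frac{\sqrt{Q + \frac{21 Q}{2 - 2 Q}}}{9}$)
$p{\left(11 \right)} - -85 = - \frac{\sqrt{2} \sqrt{\frac{11 \left(-23 + 2 \cdot 11\right)}{-1 + 11}}}{18} - -85 = - \frac{\sqrt{2} \sqrt{\frac{11 \left(-23 + 22\right)}{10}}}{18} + 85 = - \frac{\sqrt{2} \sqrt{11 \cdot \frac{1}{10} \left(-1\right)}}{18} + 85 = - \frac{\sqrt{2} \sqrt{- \frac{11}{10}}}{18} + 85 = - \frac{\sqrt{2} \frac{i \sqrt{110}}{10}}{18} + 85 = - \frac{i \sqrt{55}}{90} + 85 = 85 - \frac{i \sqrt{55}}{90}$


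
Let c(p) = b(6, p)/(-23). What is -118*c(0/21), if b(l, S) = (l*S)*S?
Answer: 0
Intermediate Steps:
b(l, S) = l*S² (b(l, S) = (S*l)*S = l*S²)
c(p) = -6*p²/23 (c(p) = (6*p²)/(-23) = (6*p²)*(-1/23) = -6*p²/23)
-118*c(0/21) = -(-708)*(0/21)²/23 = -(-708)*(0*(1/21))²/23 = -(-708)*0²/23 = -(-708)*0/23 = -118*0 = 0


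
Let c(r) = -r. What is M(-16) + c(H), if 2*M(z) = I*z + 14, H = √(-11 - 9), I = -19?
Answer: 159 - 2*I*√5 ≈ 159.0 - 4.4721*I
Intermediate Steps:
H = 2*I*√5 (H = √(-20) = 2*I*√5 ≈ 4.4721*I)
M(z) = 7 - 19*z/2 (M(z) = (-19*z + 14)/2 = (14 - 19*z)/2 = 7 - 19*z/2)
M(-16) + c(H) = (7 - 19/2*(-16)) - 2*I*√5 = (7 + 152) - 2*I*√5 = 159 - 2*I*√5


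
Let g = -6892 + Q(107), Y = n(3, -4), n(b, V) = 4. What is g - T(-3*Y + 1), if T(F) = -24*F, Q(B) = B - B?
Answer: -7156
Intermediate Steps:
Q(B) = 0
Y = 4
g = -6892 (g = -6892 + 0 = -6892)
g - T(-3*Y + 1) = -6892 - (-24)*(-3*4 + 1) = -6892 - (-24)*(-12 + 1) = -6892 - (-24)*(-11) = -6892 - 1*264 = -6892 - 264 = -7156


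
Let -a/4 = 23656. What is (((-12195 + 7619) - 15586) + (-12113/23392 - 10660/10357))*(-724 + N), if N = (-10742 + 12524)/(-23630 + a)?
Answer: 4100450171821720721/280877531488 ≈ 1.4599e+7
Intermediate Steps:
a = -94624 (a = -4*23656 = -94624)
N = -297/19709 (N = (-10742 + 12524)/(-23630 - 94624) = 1782/(-118254) = 1782*(-1/118254) = -297/19709 ≈ -0.015069)
(((-12195 + 7619) - 15586) + (-12113/23392 - 10660/10357))*(-724 + N) = (((-12195 + 7619) - 15586) + (-12113/23392 - 10660/10357))*(-724 - 297/19709) = ((-4576 - 15586) + (-12113*1/23392 - 10660*1/10357))*(-14269613/19709) = (-20162 + (-12113/23392 - 10660/10357))*(-14269613/19709) = (-20162 - 374813061/242270944)*(-14269613/19709) = -4885041585989/242270944*(-14269613/19709) = 4100450171821720721/280877531488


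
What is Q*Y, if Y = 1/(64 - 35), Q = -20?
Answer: -20/29 ≈ -0.68966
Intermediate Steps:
Y = 1/29 ≈ 0.034483
Q*Y = -20*1/29 = -20/29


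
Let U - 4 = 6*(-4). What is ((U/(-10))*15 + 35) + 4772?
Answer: 4837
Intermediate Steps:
U = -20 (U = 4 + 6*(-4) = 4 - 24 = -20)
((U/(-10))*15 + 35) + 4772 = (-20/(-10)*15 + 35) + 4772 = (-20*(-⅒)*15 + 35) + 4772 = (2*15 + 35) + 4772 = (30 + 35) + 4772 = 65 + 4772 = 4837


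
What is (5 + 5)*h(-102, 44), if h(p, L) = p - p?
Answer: 0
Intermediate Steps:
h(p, L) = 0
(5 + 5)*h(-102, 44) = (5 + 5)*0 = 10*0 = 0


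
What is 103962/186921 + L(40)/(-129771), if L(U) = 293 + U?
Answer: 497370667/898404633 ≈ 0.55362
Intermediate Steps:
103962/186921 + L(40)/(-129771) = 103962/186921 + (293 + 40)/(-129771) = 103962*(1/186921) + 333*(-1/129771) = 34654/62307 - 37/14419 = 497370667/898404633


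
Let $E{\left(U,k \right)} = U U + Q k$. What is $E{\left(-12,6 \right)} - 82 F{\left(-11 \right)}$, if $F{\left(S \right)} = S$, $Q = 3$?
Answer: $1064$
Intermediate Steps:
$E{\left(U,k \right)} = U^{2} + 3 k$ ($E{\left(U,k \right)} = U U + 3 k = U^{2} + 3 k$)
$E{\left(-12,6 \right)} - 82 F{\left(-11 \right)} = \left(\left(-12\right)^{2} + 3 \cdot 6\right) - -902 = \left(144 + 18\right) + 902 = 162 + 902 = 1064$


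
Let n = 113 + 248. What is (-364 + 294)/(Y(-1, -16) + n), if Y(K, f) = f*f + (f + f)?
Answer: -14/117 ≈ -0.11966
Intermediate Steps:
n = 361
Y(K, f) = f² + 2*f
(-364 + 294)/(Y(-1, -16) + n) = (-364 + 294)/(-16*(2 - 16) + 361) = -70/(-16*(-14) + 361) = -70/(224 + 361) = -70/585 = -70*1/585 = -14/117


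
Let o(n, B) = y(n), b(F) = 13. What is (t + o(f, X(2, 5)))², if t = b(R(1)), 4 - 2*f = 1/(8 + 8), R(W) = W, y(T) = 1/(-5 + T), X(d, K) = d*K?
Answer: 1510441/9409 ≈ 160.53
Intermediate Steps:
X(d, K) = K*d
f = 63/32 (f = 2 - 1/(2*(8 + 8)) = 2 - ½/16 = 2 - ½*1/16 = 2 - 1/32 = 63/32 ≈ 1.9688)
o(n, B) = 1/(-5 + n)
t = 13
(t + o(f, X(2, 5)))² = (13 + 1/(-5 + 63/32))² = (13 + 1/(-97/32))² = (13 - 32/97)² = (1229/97)² = 1510441/9409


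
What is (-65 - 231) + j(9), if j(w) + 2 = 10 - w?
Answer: -297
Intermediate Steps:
j(w) = 8 - w (j(w) = -2 + (10 - w) = 8 - w)
(-65 - 231) + j(9) = (-65 - 231) + (8 - 1*9) = -296 + (8 - 9) = -296 - 1 = -297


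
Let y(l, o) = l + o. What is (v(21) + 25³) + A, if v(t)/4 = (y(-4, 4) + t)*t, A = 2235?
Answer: 19624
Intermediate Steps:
v(t) = 4*t² (v(t) = 4*(((-4 + 4) + t)*t) = 4*((0 + t)*t) = 4*(t*t) = 4*t²)
(v(21) + 25³) + A = (4*21² + 25³) + 2235 = (4*441 + 15625) + 2235 = (1764 + 15625) + 2235 = 17389 + 2235 = 19624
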